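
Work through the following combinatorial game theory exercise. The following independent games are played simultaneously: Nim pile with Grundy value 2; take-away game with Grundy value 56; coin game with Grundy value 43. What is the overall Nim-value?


By the Sprague-Grundy theorem, the Grundy value of a sum of games is the XOR of individual Grundy values.
Nim pile: Grundy value = 2. Running XOR: 0 XOR 2 = 2
take-away game: Grundy value = 56. Running XOR: 2 XOR 56 = 58
coin game: Grundy value = 43. Running XOR: 58 XOR 43 = 17
The combined Grundy value is 17.

17


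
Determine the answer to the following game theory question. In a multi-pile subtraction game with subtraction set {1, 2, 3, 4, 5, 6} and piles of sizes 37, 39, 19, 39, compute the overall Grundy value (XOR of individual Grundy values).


Subtraction set: {1, 2, 3, 4, 5, 6}
For this subtraction set, G(n) = n mod 7 (period = max + 1 = 7).
Pile 1 (size 37): G(37) = 37 mod 7 = 2
Pile 2 (size 39): G(39) = 39 mod 7 = 4
Pile 3 (size 19): G(19) = 19 mod 7 = 5
Pile 4 (size 39): G(39) = 39 mod 7 = 4
Total Grundy value = XOR of all: 2 XOR 4 XOR 5 XOR 4 = 7

7


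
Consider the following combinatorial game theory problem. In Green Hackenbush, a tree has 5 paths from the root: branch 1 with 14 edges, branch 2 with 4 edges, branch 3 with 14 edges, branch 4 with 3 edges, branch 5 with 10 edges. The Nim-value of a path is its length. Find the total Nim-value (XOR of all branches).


The tree has 5 branches from the ground vertex.
In Green Hackenbush, the Nim-value of a simple path of length k is k.
Branch 1: length 14, Nim-value = 14
Branch 2: length 4, Nim-value = 4
Branch 3: length 14, Nim-value = 14
Branch 4: length 3, Nim-value = 3
Branch 5: length 10, Nim-value = 10
Total Nim-value = XOR of all branch values:
0 XOR 14 = 14
14 XOR 4 = 10
10 XOR 14 = 4
4 XOR 3 = 7
7 XOR 10 = 13
Nim-value of the tree = 13

13


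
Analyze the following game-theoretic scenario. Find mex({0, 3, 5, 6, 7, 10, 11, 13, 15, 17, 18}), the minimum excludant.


Set = {0, 3, 5, 6, 7, 10, 11, 13, 15, 17, 18}
0 is in the set.
1 is NOT in the set. This is the mex.
mex = 1

1


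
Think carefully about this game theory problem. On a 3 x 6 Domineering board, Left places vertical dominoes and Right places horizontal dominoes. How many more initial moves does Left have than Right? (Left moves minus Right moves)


Board is 3 x 6 (rows x cols).
Left (vertical) placements: (rows-1) * cols = 2 * 6 = 12
Right (horizontal) placements: rows * (cols-1) = 3 * 5 = 15
Advantage = Left - Right = 12 - 15 = -3

-3


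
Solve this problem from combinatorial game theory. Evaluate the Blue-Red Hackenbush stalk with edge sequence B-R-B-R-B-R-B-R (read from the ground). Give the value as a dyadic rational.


Edges (from ground): B-R-B-R-B-R-B-R
By Berlekamp's sign-expansion rule, a Blue-Red Hackenbush stalk has the value of the surreal number whose sign sequence is the edge sequence with B -> + and R -> -.
Sign sequence: +-+-+-+-
Trace the sign expansion in the surreal number tree, starting from 0:
Edge 1: B (sign +) -> bounds (0, +inf), value = 1
Edge 2: R (sign -) -> bounds (0, 1), value = 1/2
Edge 3: B (sign +) -> bounds (1/2, 1), value = 3/4
Edge 4: R (sign -) -> bounds (1/2, 3/4), value = 5/8
Edge 5: B (sign +) -> bounds (5/8, 3/4), value = 11/16
Edge 6: R (sign -) -> bounds (5/8, 11/16), value = 21/32
Edge 7: B (sign +) -> bounds (21/32, 11/16), value = 43/64
Edge 8: R (sign -) -> bounds (21/32, 43/64), value = 85/128
Game value = 85/128

85/128


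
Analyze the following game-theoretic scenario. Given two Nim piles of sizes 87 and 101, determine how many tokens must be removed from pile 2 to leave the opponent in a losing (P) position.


Piles: 87 and 101
Current XOR: 87 XOR 101 = 50 (non-zero, so this is an N-position).
To make the XOR zero, we need to find a move that balances the piles.
For pile 2 (size 101): target = 101 XOR 50 = 87
We reduce pile 2 from 101 to 87.
Tokens removed: 101 - 87 = 14
Verification: 87 XOR 87 = 0

14


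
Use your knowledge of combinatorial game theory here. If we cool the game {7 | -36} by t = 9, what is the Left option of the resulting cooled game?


Original game: {7 | -36} (a switch {a | b} with a > b).
Cooling by t (for t below the temperature (a - b)/2 = 43/2) taxes each move by t: {a | b} cooled by t is {a - t | b + t}.
Cooling amount: t = 9
Cooled Left option: 7 - 9 = -2
Cooled Right option: -36 + 9 = -27
Cooled game: {-2 | -27}
Left option = -2

-2


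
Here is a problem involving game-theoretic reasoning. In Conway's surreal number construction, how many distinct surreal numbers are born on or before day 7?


Day 0: {|} = 0 is born. Count = 1.
Day n: the number of surreal numbers born by day n is 2^(n+1) - 1.
By day 0: 2^1 - 1 = 1
By day 1: 2^2 - 1 = 3
By day 2: 2^3 - 1 = 7
By day 3: 2^4 - 1 = 15
By day 4: 2^5 - 1 = 31
By day 5: 2^6 - 1 = 63
By day 6: 2^7 - 1 = 127
By day 7: 2^8 - 1 = 255
By day 7: 255 surreal numbers.

255


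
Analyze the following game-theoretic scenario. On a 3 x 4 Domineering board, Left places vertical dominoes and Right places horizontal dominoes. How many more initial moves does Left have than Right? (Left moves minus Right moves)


Board is 3 x 4 (rows x cols).
Left (vertical) placements: (rows-1) * cols = 2 * 4 = 8
Right (horizontal) placements: rows * (cols-1) = 3 * 3 = 9
Advantage = Left - Right = 8 - 9 = -1

-1


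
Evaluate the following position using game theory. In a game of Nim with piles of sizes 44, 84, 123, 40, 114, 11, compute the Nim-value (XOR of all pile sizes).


We need the XOR (exclusive or) of all pile sizes.
After XOR-ing pile 1 (size 44): 0 XOR 44 = 44
After XOR-ing pile 2 (size 84): 44 XOR 84 = 120
After XOR-ing pile 3 (size 123): 120 XOR 123 = 3
After XOR-ing pile 4 (size 40): 3 XOR 40 = 43
After XOR-ing pile 5 (size 114): 43 XOR 114 = 89
After XOR-ing pile 6 (size 11): 89 XOR 11 = 82
The Nim-value of this position is 82.

82


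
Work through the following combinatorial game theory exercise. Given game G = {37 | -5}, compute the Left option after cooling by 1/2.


Original game: {37 | -5} (a switch {a | b} with a > b).
Cooling by t (for t below the temperature (a - b)/2 = 21) taxes each move by t: {a | b} cooled by t is {a - t | b + t}.
Cooling amount: t = 1/2
Cooled Left option: 37 - 1/2 = 73/2
Cooled Right option: -5 + 1/2 = -9/2
Cooled game: {73/2 | -9/2}
Left option = 73/2

73/2


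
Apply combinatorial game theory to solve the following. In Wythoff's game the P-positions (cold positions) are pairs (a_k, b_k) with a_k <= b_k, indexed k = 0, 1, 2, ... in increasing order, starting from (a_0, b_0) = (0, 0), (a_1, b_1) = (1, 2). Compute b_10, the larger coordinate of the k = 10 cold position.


By Wythoff's theorem, a_k = floor(k * phi) and b_k = floor(k * phi^2) = a_k + k, where phi = (1 + sqrt(5))/2 is the golden ratio.
phi = (1 + sqrt(5))/2 = 1.618034
phi^2 = phi + 1 = 2.618034
k = 10
k * phi^2 = 10 * 2.618034 = 26.180340
b_10 = floor(k * phi^2) = 26 (check: a_10 + k = 16 + 10 = 26)

26


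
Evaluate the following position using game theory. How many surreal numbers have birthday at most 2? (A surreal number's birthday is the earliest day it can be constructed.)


Day 0: {|} = 0 is born. Count = 1.
Day n: the number of surreal numbers born by day n is 2^(n+1) - 1.
By day 0: 2^1 - 1 = 1
By day 1: 2^2 - 1 = 3
By day 2: 2^3 - 1 = 7
By day 2: 7 surreal numbers.

7


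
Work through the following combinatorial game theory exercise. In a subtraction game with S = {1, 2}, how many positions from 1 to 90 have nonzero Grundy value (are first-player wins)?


Subtraction set S = {1, 2}, so G(n) = n mod 3.
G(n) = 0 when n is a multiple of 3.
Multiples of 3 in [1, 90]: 30
N-positions (nonzero Grundy) = 90 - 30 = 60

60


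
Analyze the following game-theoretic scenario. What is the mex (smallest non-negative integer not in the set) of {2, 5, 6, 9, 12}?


Set = {2, 5, 6, 9, 12}
0 is NOT in the set. This is the mex.
mex = 0

0


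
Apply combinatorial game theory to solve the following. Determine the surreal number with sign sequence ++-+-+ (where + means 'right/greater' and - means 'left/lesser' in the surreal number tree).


Sign expansion: ++-+-+
Rule: track bounds (lo, hi), initially (-inf, +inf). On '+', the current value becomes lo and we move to the simplest number in (value, hi): value + 1 if hi = +inf, otherwise the midpoint (value + hi)/2. On '-', the current value becomes hi and we move to value - 1 if lo = -inf, otherwise the midpoint (lo + value)/2.
Start at 0.
Step 1: sign = +, move right. Bounds: (0, +inf). Value = 1
Step 2: sign = +, move right. Bounds: (1, +inf). Value = 2
Step 3: sign = -, move left. Bounds: (1, 2). Value = 3/2
Step 4: sign = +, move right. Bounds: (3/2, 2). Value = 7/4
Step 5: sign = -, move left. Bounds: (3/2, 7/4). Value = 13/8
Step 6: sign = +, move right. Bounds: (13/8, 7/4). Value = 27/16
The surreal number with sign expansion ++-+-+ is 27/16.

27/16


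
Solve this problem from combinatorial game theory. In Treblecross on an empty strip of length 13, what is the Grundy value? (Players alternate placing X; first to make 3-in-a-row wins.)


Treblecross: place X on empty cells; 3-in-a-row wins.
Playing within two cells of an existing X lets the opponent win at once, so sensible play treats the cells i-2..i+2 around each X as dead. The player left with no safe cell loses, so this is a normal-play take-away game on strips of safe cells.
Placing X at cell i (0-indexed) of a strip of k safe cells leaves independent strips of sizes max(0, i-2) and max(0, k-i-3). Hence G(k) = mex{ G(max(0,i-2)) XOR G(max(0,k-i-3)) : 0 <= i < k }, with G(0) = 0.
G(1): splits (0,0):0^0=0 -> mex({0}) = 1
G(2): splits (0,0):0^0=0 -> mex({0}) = 1
G(3): splits (0,0):0^0=0 -> mex({0}) = 1
G(4): splits (0,1):0^1=1 (0,0):0^0=0 -> mex({0, 1}) = 2
G(5): splits (0,2):0^1=1 (0,1):0^1=1 (0,0):0^0=0 -> mex({0, 1}) = 2
G(6) = mex({1}) = 0
G(7) = mex({0, 1, 2}) = 3
G(8) = mex({0, 1, 2}) = 3
G(9) = mex({0, 2}) = 1
G(10) = mex({0, 2, 3}) = 1
G(11) = mex({0, 3}) = 1
G(12) = mex({1, 3}) = 0
G(13) = mex({0, 1, 2, 3}) = 4
Therefore G(13) = 4.

4


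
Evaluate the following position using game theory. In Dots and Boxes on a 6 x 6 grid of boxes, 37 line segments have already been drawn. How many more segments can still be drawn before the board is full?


Grid: 6 x 6 boxes, i.e. 7 rows and 7 columns of dots.
Horizontal edges: (rows + 1) * cols = 7 * 6 = 42
Vertical edges: rows * (cols + 1) = 6 * 7 = 42
Total edges: 42 + 42 = 84
Edges drawn: 37
Remaining: 84 - 37 = 47

47


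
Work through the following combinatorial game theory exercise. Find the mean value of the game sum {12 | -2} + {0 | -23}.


G1 = {12 | -2}, G2 = {0 | -23}
Each is a switch {a | b} with numbers a > b; its mean value is (a + b)/2, and mean value is additive over game sums: m(G1 + G2) = m(G1) + m(G2).
Mean of G1 = (12 + (-2))/2 = 10/2 = 5
Mean of G2 = (0 + (-23))/2 = -23/2 = -23/2
Mean of G1 + G2 = 5 + -23/2 = -13/2

-13/2


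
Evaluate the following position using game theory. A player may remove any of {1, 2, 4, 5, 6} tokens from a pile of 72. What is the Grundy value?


The subtraction set is S = {1, 2, 4, 5, 6}.
G(k) = mex{ G(k - s) : s in S, s <= k }. We compute iteratively: G(0) = 0.
G(1) = mex({0}) = 1
G(2) = mex({0, 1}) = 2
G(3) = mex({1, 2}) = 0
G(4) = mex({0, 2}) = 1
G(5) = mex({0, 1}) = 2
G(6) = mex({0, 1, 2}) = 3
G(7) = mex({0, 1, 2, 3}) = 4
G(8) = mex({0, 1, 2, 3, 4}) = 5
G(9) = mex({0, 1, 2, 4, 5}) = 3
G(10) = mex({1, 2, 3, 5}) = 0
G(11) = mex({0, 2, 3, 4}) = 1
G(12) = mex({0, 1, 3, 4, 5}) = 2
G(13) = mex({1, 2, 3, 4, 5}) = 0
G(14) = mex({0, 2, 3, 5}) = 1
G(15) = mex({0, 1, 3}) = 2
Observe that G(10)..G(15) = 0, 1, 2, 0, 1, 2 repeats G(0)..G(5) = 0, 1, 2, 0, 1, 2.
For k >= max(S) = 6, G(k) is determined by the previous 6 values G(k-6)..G(k-1); a window of 6 consecutive values has recurred shifted by 10, so by induction G(k + 10) = G(k) for all k >= 0: the sequence is periodic from the start with period 10.
One period: G(0..9) = 0, 1, 2, 0, 1, 2, 3, 4, 5, 3.
72 mod 10 = 2, so G(72) = G(2) = 2.

2


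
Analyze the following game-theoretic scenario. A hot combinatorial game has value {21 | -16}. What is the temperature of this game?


The game is {21 | -16}, a switch {a | b} with numbers a > b.
Cooling {a | b} by t gives {a - t | b + t}, which stops being hot when a - t = b + t, i.e. at t = (a - b)/2. So the temperature of a switch is (a - b)/2.
Temperature = (Left option - Right option) / 2
= (21 - (-16)) / 2
= 37 / 2
= 37/2

37/2


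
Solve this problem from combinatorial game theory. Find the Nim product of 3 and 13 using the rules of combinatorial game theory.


Nim multiplication is bilinear over XOR: (u XOR v) * w = (u*w) XOR (v*w).
So we split each operand into its bit components and XOR the pairwise Nim products.
3 = 1 + 2 (as XOR of powers of 2).
13 = 1 + 4 + 8 (as XOR of powers of 2).
Using the standard Nim-product table on single bits:
  2*2 = 3,   2*4 = 8,   2*8 = 12,
  4*4 = 6,   4*8 = 11,  8*8 = 13,
and  1*x = x (identity), k*l = l*k (commutative).
Pairwise Nim products:
  1 * 1 = 1
  1 * 4 = 4
  1 * 8 = 8
  2 * 1 = 2
  2 * 4 = 8
  2 * 8 = 12
XOR them: 1 XOR 4 XOR 8 XOR 2 XOR 8 XOR 12 = 11.
Result: 3 * 13 = 11 (in Nim).

11


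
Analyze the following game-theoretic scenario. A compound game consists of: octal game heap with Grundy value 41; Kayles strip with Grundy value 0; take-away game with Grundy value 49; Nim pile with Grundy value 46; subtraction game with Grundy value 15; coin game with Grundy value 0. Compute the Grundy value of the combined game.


By the Sprague-Grundy theorem, the Grundy value of a sum of games is the XOR of individual Grundy values.
octal game heap: Grundy value = 41. Running XOR: 0 XOR 41 = 41
Kayles strip: Grundy value = 0. Running XOR: 41 XOR 0 = 41
take-away game: Grundy value = 49. Running XOR: 41 XOR 49 = 24
Nim pile: Grundy value = 46. Running XOR: 24 XOR 46 = 54
subtraction game: Grundy value = 15. Running XOR: 54 XOR 15 = 57
coin game: Grundy value = 0. Running XOR: 57 XOR 0 = 57
The combined Grundy value is 57.

57


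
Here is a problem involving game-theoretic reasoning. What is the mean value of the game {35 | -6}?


Game = {35 | -6}, a switch {a | b} with numbers a > b.
Its thermograph has left wall a - t and right wall b + t, which meet at t = (a - b)/2, where both equal (a + b)/2. So the mast (mean value) is at (a + b)/2.
Mean = (35 + (-6))/2 = 29/2 = 29/2

29/2


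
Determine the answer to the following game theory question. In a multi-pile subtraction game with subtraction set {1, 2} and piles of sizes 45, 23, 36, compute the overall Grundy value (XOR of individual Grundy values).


Subtraction set: {1, 2}
For this subtraction set, G(n) = n mod 3 (period = max + 1 = 3).
Pile 1 (size 45): G(45) = 45 mod 3 = 0
Pile 2 (size 23): G(23) = 23 mod 3 = 2
Pile 3 (size 36): G(36) = 36 mod 3 = 0
Total Grundy value = XOR of all: 0 XOR 2 XOR 0 = 2

2


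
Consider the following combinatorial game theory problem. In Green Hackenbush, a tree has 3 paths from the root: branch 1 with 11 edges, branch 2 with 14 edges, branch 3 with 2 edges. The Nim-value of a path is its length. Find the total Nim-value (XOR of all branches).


The tree has 3 branches from the ground vertex.
In Green Hackenbush, the Nim-value of a simple path of length k is k.
Branch 1: length 11, Nim-value = 11
Branch 2: length 14, Nim-value = 14
Branch 3: length 2, Nim-value = 2
Total Nim-value = XOR of all branch values:
0 XOR 11 = 11
11 XOR 14 = 5
5 XOR 2 = 7
Nim-value of the tree = 7

7


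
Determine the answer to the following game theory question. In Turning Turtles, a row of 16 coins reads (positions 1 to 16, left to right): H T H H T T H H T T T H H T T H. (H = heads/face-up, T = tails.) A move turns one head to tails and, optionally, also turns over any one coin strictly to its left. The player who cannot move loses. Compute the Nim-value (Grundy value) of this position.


Coins: H T H H T T H H T T T H H T T H
Key fact: a single head at position k behaves exactly like a Nim heap of size k (turning it to T and optionally flipping a coin at j < k corresponds to moving the heap from k to j, or to 0), and heads combine as a disjunctive sum (two heads at the same place would cancel, matching j XOR j = 0). So the Nim-value is the XOR of the 1-indexed positions of the heads.
Face-up positions (1-indexed): [1, 3, 4, 7, 8, 12, 13, 16]
XOR 0 with 1: 0 XOR 1 = 1
XOR 1 with 3: 1 XOR 3 = 2
XOR 2 with 4: 2 XOR 4 = 6
XOR 6 with 7: 6 XOR 7 = 1
XOR 1 with 8: 1 XOR 8 = 9
XOR 9 with 12: 9 XOR 12 = 5
XOR 5 with 13: 5 XOR 13 = 8
XOR 8 with 16: 8 XOR 16 = 24
Nim-value = 24

24


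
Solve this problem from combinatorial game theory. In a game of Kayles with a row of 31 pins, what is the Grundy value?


Kayles: a move removes 1 or 2 adjacent pins from a contiguous row.
Removing pins from a row of k leaves two independent rows (a, b) with a + b = k - 1 (one pin) or a + b = k - 2 (two pins); an end removal gives a = 0.
By Sprague-Grundy, G(k) = mex{ G(a) XOR G(b) } over all these splits. G(0) = 0.
G(1): splits (0,0):0^0=0 -> mex({0}) = 1
G(2): splits (0,1):0^1=1 (0,0):0^0=0 -> mex({0, 1}) = 2
G(3): splits (0,2):0^2=2 (1,1):1^1=0 (0,1):0^1=1 -> mex({0, 1, 2}) = 3
G(4): splits (0,3):0^3=3 (1,2):1^2=3 (0,2):0^2=2 (1,1):1^1=0 -> mex({0, 2, 3}) = 1
G(5): splits (0,4):0^1=1 (1,3):1^3=2 (2,2):2^2=0 (0,3):0^3=3 (1,2):1^2=3 -> mex({0, 1, 2, 3}) = 4
G(6) = mex({0, 1, 2, 4}) = 3
G(7) = mex({0, 1, 3, 4, 5}) = 2
G(8) = mex({0, 2, 3, 5, 6}) = 1
G(9) = mex({0, 1, 2, 3, 6, 7}) = 4
G(10) = mex({0, 1, 3, 4, 5, 7}) = 2
G(11) = mex({0, 1, 2, 3, 4, 5}) = 6
G(12) = mex({0, 1, 2, 3, 5, 6, 7}) = 4
G(13) = mex({0, 2, 3, 4, 6, 7}) = 1
G(14) = mex({0, 1, 4, 5, 6, 7}) = 2
G(15) = mex({0, 1, 2, 3, 4, 5, 6}) = 7
G(16) = mex({0, 2, 3, 5, 6, 7}) = 1
G(17) = mex({0, 1, 2, 3, 5, 6, 7}) = 4
G(18) = mex({0, 1, 2, 4, 5, 6}) = 3
G(19) = mex({0, 1, 3, 4, 5, 7}) = 2
G(20) = mex({0, 2, 3, 4, 5, 6, 7}) = 1
G(21) = mex({0, 1, 2, 3, 5, 6, 7}) = 4
G(22) = mex({0, 1, 2, 3, 4, 5, 7}) = 6
G(23) = mex({0, 1, 2, 3, 4, 5, 6}) = 7
G(24) = mex({0, 1, 2, 3, 5, 6, 7}) = 4
G(25) = mex({0, 2, 3, 4, 6, 7}) = 1
G(26) = mex({0, 1, 3, 4, 5, 6, 7}) = 2
G(27) = mex({0, 1, 2, 3, 4, 5, 6, 7}) = 8
G(28) = mex({0, 1, 2, 3, 4, 6, 7, 8}) = 5
G(29) = mex({0, 1, 2, 3, 5, 6, 7, 8, 9}) = 4
G(30) = mex({0, 1, 2, 3, 4, 5, 6, 9, 10}) = 7
G(31) = mex({0, 1, 3, 4, 5, 7, 10, 11}) = 2
Therefore G(31) = 2.

2


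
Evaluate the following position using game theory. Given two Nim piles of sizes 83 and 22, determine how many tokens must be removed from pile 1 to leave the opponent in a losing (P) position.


Piles: 83 and 22
Current XOR: 83 XOR 22 = 69 (non-zero, so this is an N-position).
To make the XOR zero, we need to find a move that balances the piles.
For pile 1 (size 83): target = 83 XOR 69 = 22
We reduce pile 1 from 83 to 22.
Tokens removed: 83 - 22 = 61
Verification: 22 XOR 22 = 0

61


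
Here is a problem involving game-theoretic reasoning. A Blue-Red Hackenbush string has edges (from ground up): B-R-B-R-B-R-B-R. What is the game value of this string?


Edges (from ground): B-R-B-R-B-R-B-R
By Berlekamp's sign-expansion rule, a Blue-Red Hackenbush stalk has the value of the surreal number whose sign sequence is the edge sequence with B -> + and R -> -.
Sign sequence: +-+-+-+-
Trace the sign expansion in the surreal number tree, starting from 0:
Edge 1: B (sign +) -> bounds (0, +inf), value = 1
Edge 2: R (sign -) -> bounds (0, 1), value = 1/2
Edge 3: B (sign +) -> bounds (1/2, 1), value = 3/4
Edge 4: R (sign -) -> bounds (1/2, 3/4), value = 5/8
Edge 5: B (sign +) -> bounds (5/8, 3/4), value = 11/16
Edge 6: R (sign -) -> bounds (5/8, 11/16), value = 21/32
Edge 7: B (sign +) -> bounds (21/32, 11/16), value = 43/64
Edge 8: R (sign -) -> bounds (21/32, 43/64), value = 85/128
Game value = 85/128

85/128


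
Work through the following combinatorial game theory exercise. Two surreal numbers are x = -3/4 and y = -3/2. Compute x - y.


x = -3/4, y = -3/2
Converting to common denominator: 4
x = -3/4, y = -6/4
x - y = -3/4 - -3/2 = 3/4

3/4


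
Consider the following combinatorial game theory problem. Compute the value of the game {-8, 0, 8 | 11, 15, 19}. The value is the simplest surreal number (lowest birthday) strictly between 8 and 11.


Left options: {-8, 0, 8}, max = 8
Right options: {11, 15, 19}, min = 11
All options are numbers and max(Left) < min(Right), so by the simplicity theorem the value is the simplest (earliest-born) number strictly between 8 and 11.
Integers 9 through 10 all lie strictly between 8 and 11.
Among integers, the simplest (lowest birthday = smallest |n|; 0 is born on day 0, +-n on day n) is 9.
No non-integer in the interval can be simpler: if x is a non-integer in the interval, then floor(x) or ceil(x) also lies in the interval (the interval contains an integer), and both are proper prefixes of x's sign expansion, i.e. born earlier. So the game value is 9.
Game value = 9

9


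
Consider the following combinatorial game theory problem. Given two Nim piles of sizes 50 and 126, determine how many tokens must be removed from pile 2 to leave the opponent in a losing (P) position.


Piles: 50 and 126
Current XOR: 50 XOR 126 = 76 (non-zero, so this is an N-position).
To make the XOR zero, we need to find a move that balances the piles.
For pile 2 (size 126): target = 126 XOR 76 = 50
We reduce pile 2 from 126 to 50.
Tokens removed: 126 - 50 = 76
Verification: 50 XOR 50 = 0

76


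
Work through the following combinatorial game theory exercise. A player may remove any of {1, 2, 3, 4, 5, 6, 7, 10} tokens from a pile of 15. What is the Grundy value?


The subtraction set is S = {1, 2, 3, 4, 5, 6, 7, 10}.
G(k) = mex{ G(k - s) : s in S, s <= k }. We compute iteratively: G(0) = 0.
G(1) = mex({0}) = 1
G(2) = mex({0, 1}) = 2
G(3) = mex({0, 1, 2}) = 3
G(4) = mex({0, 1, 2, 3}) = 4
G(5) = mex({0, 1, 2, 3, 4}) = 5
G(6) = mex({0, 1, 2, 3, 4, 5}) = 6
G(7) = mex({0, 1, 2, 3, 4, 5, 6}) = 7
G(8) = mex({1, 2, 3, 4, 5, 6, 7}) = 0
G(9) = mex({0, 2, 3, 4, 5, 6, 7}) = 1
G(10) = mex({0, 1, 3, 4, 5, 6, 7}) = 2
G(11) = mex({0, 1, 2, 4, 5, 6, 7}) = 3
G(12) = mex({0, 1, 2, 3, 5, 6, 7}) = 4
G(13) = mex({0, 1, 2, 3, 4, 6, 7}) = 5
G(14) = mex({0, 1, 2, 3, 4, 5, 7}) = 6
G(15) = mex({0, 1, 2, 3, 4, 5, 6}) = 7
Therefore G(15) = 7.

7


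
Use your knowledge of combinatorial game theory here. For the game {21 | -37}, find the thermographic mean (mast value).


Game = {21 | -37}, a switch {a | b} with numbers a > b.
Its thermograph has left wall a - t and right wall b + t, which meet at t = (a - b)/2, where both equal (a + b)/2. So the mast (mean value) is at (a + b)/2.
Mean = (21 + (-37))/2 = -16/2 = -8

-8


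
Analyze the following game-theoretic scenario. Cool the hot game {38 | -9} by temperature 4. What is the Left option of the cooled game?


Original game: {38 | -9} (a switch {a | b} with a > b).
Cooling by t (for t below the temperature (a - b)/2 = 47/2) taxes each move by t: {a | b} cooled by t is {a - t | b + t}.
Cooling amount: t = 4
Cooled Left option: 38 - 4 = 34
Cooled Right option: -9 + 4 = -5
Cooled game: {34 | -5}
Left option = 34

34


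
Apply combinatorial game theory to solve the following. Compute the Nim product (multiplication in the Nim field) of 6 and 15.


Nim multiplication is bilinear over XOR: (u XOR v) * w = (u*w) XOR (v*w).
So we split each operand into its bit components and XOR the pairwise Nim products.
6 = 2 + 4 (as XOR of powers of 2).
15 = 1 + 2 + 4 + 8 (as XOR of powers of 2).
Using the standard Nim-product table on single bits:
  2*2 = 3,   2*4 = 8,   2*8 = 12,
  4*4 = 6,   4*8 = 11,  8*8 = 13,
and  1*x = x (identity), k*l = l*k (commutative).
Pairwise Nim products:
  2 * 1 = 2
  2 * 2 = 3
  2 * 4 = 8
  2 * 8 = 12
  4 * 1 = 4
  4 * 2 = 8
  4 * 4 = 6
  4 * 8 = 11
XOR them: 2 XOR 3 XOR 8 XOR 12 XOR 4 XOR 8 XOR 6 XOR 11 = 4.
Result: 6 * 15 = 4 (in Nim).

4


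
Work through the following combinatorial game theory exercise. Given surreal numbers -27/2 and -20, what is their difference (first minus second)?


x = -27/2, y = -20
Converting to common denominator: 2
x = -27/2, y = -40/2
x - y = -27/2 - -20 = 13/2

13/2


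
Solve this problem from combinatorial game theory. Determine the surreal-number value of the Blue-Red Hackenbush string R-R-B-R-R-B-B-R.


Edges (from ground): R-R-B-R-R-B-B-R
By Berlekamp's sign-expansion rule, a Blue-Red Hackenbush stalk has the value of the surreal number whose sign sequence is the edge sequence with B -> + and R -> -.
Sign sequence: --+--++-
Trace the sign expansion in the surreal number tree, starting from 0:
Edge 1: R (sign -) -> bounds (-inf, 0), value = -1
Edge 2: R (sign -) -> bounds (-inf, -1), value = -2
Edge 3: B (sign +) -> bounds (-2, -1), value = -3/2
Edge 4: R (sign -) -> bounds (-2, -3/2), value = -7/4
Edge 5: R (sign -) -> bounds (-2, -7/4), value = -15/8
Edge 6: B (sign +) -> bounds (-15/8, -7/4), value = -29/16
Edge 7: B (sign +) -> bounds (-29/16, -7/4), value = -57/32
Edge 8: R (sign -) -> bounds (-29/16, -57/32), value = -115/64
Game value = -115/64

-115/64


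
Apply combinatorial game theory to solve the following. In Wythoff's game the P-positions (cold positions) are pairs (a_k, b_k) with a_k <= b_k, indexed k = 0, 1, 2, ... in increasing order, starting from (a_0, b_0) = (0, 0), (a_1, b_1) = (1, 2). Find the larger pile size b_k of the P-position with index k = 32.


By Wythoff's theorem, a_k = floor(k * phi) and b_k = floor(k * phi^2) = a_k + k, where phi = (1 + sqrt(5))/2 is the golden ratio.
phi = (1 + sqrt(5))/2 = 1.618034
phi^2 = phi + 1 = 2.618034
k = 32
k * phi^2 = 32 * 2.618034 = 83.777088
b_32 = floor(k * phi^2) = 83 (check: a_32 + k = 51 + 32 = 83)

83


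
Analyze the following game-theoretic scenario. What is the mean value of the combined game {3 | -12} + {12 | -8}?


G1 = {3 | -12}, G2 = {12 | -8}
Each is a switch {a | b} with numbers a > b; its mean value is (a + b)/2, and mean value is additive over game sums: m(G1 + G2) = m(G1) + m(G2).
Mean of G1 = (3 + (-12))/2 = -9/2 = -9/2
Mean of G2 = (12 + (-8))/2 = 4/2 = 2
Mean of G1 + G2 = -9/2 + 2 = -5/2

-5/2


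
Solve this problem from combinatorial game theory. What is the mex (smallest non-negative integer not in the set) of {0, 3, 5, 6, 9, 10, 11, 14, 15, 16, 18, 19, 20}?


Set = {0, 3, 5, 6, 9, 10, 11, 14, 15, 16, 18, 19, 20}
0 is in the set.
1 is NOT in the set. This is the mex.
mex = 1

1


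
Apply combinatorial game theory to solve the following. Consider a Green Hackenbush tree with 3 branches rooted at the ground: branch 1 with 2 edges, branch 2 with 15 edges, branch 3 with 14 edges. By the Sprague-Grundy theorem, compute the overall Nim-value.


The tree has 3 branches from the ground vertex.
In Green Hackenbush, the Nim-value of a simple path of length k is k.
Branch 1: length 2, Nim-value = 2
Branch 2: length 15, Nim-value = 15
Branch 3: length 14, Nim-value = 14
Total Nim-value = XOR of all branch values:
0 XOR 2 = 2
2 XOR 15 = 13
13 XOR 14 = 3
Nim-value of the tree = 3

3


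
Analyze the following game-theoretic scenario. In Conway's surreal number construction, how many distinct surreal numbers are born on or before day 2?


Day 0: {|} = 0 is born. Count = 1.
Day n: the number of surreal numbers born by day n is 2^(n+1) - 1.
By day 0: 2^1 - 1 = 1
By day 1: 2^2 - 1 = 3
By day 2: 2^3 - 1 = 7
By day 2: 7 surreal numbers.

7


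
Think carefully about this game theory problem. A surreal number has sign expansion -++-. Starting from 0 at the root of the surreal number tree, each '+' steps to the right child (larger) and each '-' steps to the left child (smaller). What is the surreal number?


Sign expansion: -++-
Rule: track bounds (lo, hi), initially (-inf, +inf). On '+', the current value becomes lo and we move to the simplest number in (value, hi): value + 1 if hi = +inf, otherwise the midpoint (value + hi)/2. On '-', the current value becomes hi and we move to value - 1 if lo = -inf, otherwise the midpoint (lo + value)/2.
Start at 0.
Step 1: sign = -, move left. Bounds: (-inf, 0). Value = -1
Step 2: sign = +, move right. Bounds: (-1, 0). Value = -1/2
Step 3: sign = +, move right. Bounds: (-1/2, 0). Value = -1/4
Step 4: sign = -, move left. Bounds: (-1/2, -1/4). Value = -3/8
The surreal number with sign expansion -++- is -3/8.

-3/8


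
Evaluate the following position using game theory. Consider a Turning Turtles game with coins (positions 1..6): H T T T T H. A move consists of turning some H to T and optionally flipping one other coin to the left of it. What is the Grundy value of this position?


Coins: H T T T T H
Key fact: a single head at position k behaves exactly like a Nim heap of size k (turning it to T and optionally flipping a coin at j < k corresponds to moving the heap from k to j, or to 0), and heads combine as a disjunctive sum (two heads at the same place would cancel, matching j XOR j = 0). So the Nim-value is the XOR of the 1-indexed positions of the heads.
Face-up positions (1-indexed): [1, 6]
XOR 0 with 1: 0 XOR 1 = 1
XOR 1 with 6: 1 XOR 6 = 7
Nim-value = 7

7


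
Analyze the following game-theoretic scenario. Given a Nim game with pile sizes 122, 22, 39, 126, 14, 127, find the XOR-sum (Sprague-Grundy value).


We need the XOR (exclusive or) of all pile sizes.
After XOR-ing pile 1 (size 122): 0 XOR 122 = 122
After XOR-ing pile 2 (size 22): 122 XOR 22 = 108
After XOR-ing pile 3 (size 39): 108 XOR 39 = 75
After XOR-ing pile 4 (size 126): 75 XOR 126 = 53
After XOR-ing pile 5 (size 14): 53 XOR 14 = 59
After XOR-ing pile 6 (size 127): 59 XOR 127 = 68
The Nim-value of this position is 68.

68


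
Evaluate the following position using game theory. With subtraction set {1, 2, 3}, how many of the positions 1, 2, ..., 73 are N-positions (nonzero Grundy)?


Subtraction set S = {1, 2, 3}, so G(n) = n mod 4.
G(n) = 0 when n is a multiple of 4.
Multiples of 4 in [1, 73]: 18
N-positions (nonzero Grundy) = 73 - 18 = 55

55


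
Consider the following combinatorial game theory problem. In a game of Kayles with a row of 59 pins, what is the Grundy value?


Kayles: a move removes 1 or 2 adjacent pins from a contiguous row.
Removing pins from a row of k leaves two independent rows (a, b) with a + b = k - 1 (one pin) or a + b = k - 2 (two pins); an end removal gives a = 0.
By Sprague-Grundy, G(k) = mex{ G(a) XOR G(b) } over all these splits. G(0) = 0.
G(1): splits (0,0):0^0=0 -> mex({0}) = 1
G(2): splits (0,1):0^1=1 (0,0):0^0=0 -> mex({0, 1}) = 2
G(3): splits (0,2):0^2=2 (1,1):1^1=0 (0,1):0^1=1 -> mex({0, 1, 2}) = 3
G(4): splits (0,3):0^3=3 (1,2):1^2=3 (0,2):0^2=2 (1,1):1^1=0 -> mex({0, 2, 3}) = 1
G(5): splits (0,4):0^1=1 (1,3):1^3=2 (2,2):2^2=0 (0,3):0^3=3 (1,2):1^2=3 -> mex({0, 1, 2, 3}) = 4
G(6) = mex({0, 1, 2, 4}) = 3
G(7) = mex({0, 1, 3, 4, 5}) = 2
G(8) = mex({0, 2, 3, 5, 6}) = 1
G(9) = mex({0, 1, 2, 3, 6, 7}) = 4
G(10) = mex({0, 1, 3, 4, 5, 7}) = 2
G(11) = mex({0, 1, 2, 3, 4, 5}) = 6
G(12) = mex({0, 1, 2, 3, 5, 6, 7}) = 4
G(13) = mex({0, 2, 3, 4, 6, 7}) = 1
G(14) = mex({0, 1, 4, 5, 6, 7}) = 2
G(15) = mex({0, 1, 2, 3, 4, 5, 6}) = 7
G(16) = mex({0, 2, 3, 5, 6, 7}) = 1
G(17) = mex({0, 1, 2, 3, 5, 6, 7}) = 4
G(18) = mex({0, 1, 2, 4, 5, 6}) = 3
G(19) = mex({0, 1, 3, 4, 5, 7}) = 2
G(20) = mex({0, 2, 3, 4, 5, 6, 7}) = 1
G(21) = mex({0, 1, 2, 3, 5, 6, 7}) = 4
G(22) = mex({0, 1, 2, 3, 4, 5, 7}) = 6
G(23) = mex({0, 1, 2, 3, 4, 5, 6}) = 7
G(24) = mex({0, 1, 2, 3, 5, 6, 7}) = 4
G(25) = mex({0, 2, 3, 4, 6, 7}) = 1
G(26) = mex({0, 1, 3, 4, 5, 6, 7}) = 2
G(27) = mex({0, 1, 2, 3, 4, 5, 6, 7}) = 8
G(28) = mex({0, 1, 2, 3, 4, 6, 7, 8}) = 5
G(29) = mex({0, 1, 2, 3, 5, 6, 7, 8, 9}) = 4
G(30) = mex({0, 1, 2, 3, 4, 5, 6, 9, 10}) = 7
G(31) = mex({0, 1, 3, 4, 5, 7, 10, 11}) = 2
G(32) = mex({0, 2, 3, 4, 5, 6, 7, 9, 11}) = 1
G(33) = mex({0, 1, 2, 3, 4, 5, 6, 7, 9, 12}) = 8
G(34) = mex({0, 1, 2, 3, 4, 5, 7, 8, 11, 12}) = 6
G(35) = mex({0, 1, 2, 3, 4, 5, 6, 8, 9, 10, 11}) = 7
G(36) = mex({0, 1, 2, 3, 5, 6, 7, 9, 10}) = 4
G(37) = mex({0, 2, 3, 4, 6, 7, 9, 10, 11, 12}) = 1
G(38) = mex({0, 1, 3, 4, 5, 6, 7, 9, 10, 11, 12}) = 2
G(39) = mex({0, 1, 2, 4, 5, 6, 7, 9, 10, 12, 14}) = 3
G(40) = mex({0, 2, 3, 4, 6, 7, 11, 12, 14}) = 1
G(41) = mex({0, 1, 2, 3, 5, 6, 7, 9, 10, 11, 12}) = 4
G(42) = mex({0, 1, 2, 3, 4, 5, 6, 9, 10}) = 7
G(43) = mex({0, 1, 3, 4, 5, 7, 9, 10, 12, 15}) = 2
G(44) = mex({0, 2, 3, 4, 5, 6, 7, 9, 10, 12, 15}) = 1
G(45) = mex({0, 1, 2, 3, 4, 5, 6, 7, 9, 10, 12, 14}) = 8
G(46) = mex({0, 1, 3, 4, 5, 7, 8, 11, 12, 14}) = 2
G(47) = mex({0, 1, 2, 3, 4, 5, 6, 8, 9, 10, 11, 12}) = 7
G(48) = mex({0, 1, 2, 3, 5, 6, 7, 9, 10}) = 4
G(49) = mex({0, 2, 3, 4, 6, 7, 9, 10, 11, 12, 15}) = 1
G(50) = mex({0, 1, 4, 5, 6, 7, 9, 11, 12, 14, 15}) = 2
G(51) = mex({0, 1, 2, 3, 4, 5, 6, 7, 9, 12, 14, 15}) = 8
G(52) = mex({0, 2, 3, 4, 5, 6, 7, 8, 11, 12, 15}) = 1
G(53) = mex({0, 1, 2, 3, 5, 6, 7, 8, 9, 10, 11, 12}) = 4
G(54) = mex({0, 1, 2, 3, 4, 5, 6, 9, 10}) = 7
G(55) = mex({0, 1, 3, 4, 5, 7, 9, 10, 11, 12}) = 2
G(56) = mex({0, 2, 3, 4, 5, 6, 7, 9, 10, 11, 12, 13, 14}) = 1
G(57) = mex({0, 1, 2, 3, 5, 6, 7, 9, 10, 12, 13, 14, 15}) = 4
G(58) = mex({0, 1, 3, 4, 5, 7, 11, 12, 14, 15}) = 2
G(59) = mex({0, 1, 2, 3, 4, 5, 6, 9, 10, 11, 12, 15}) = 7
Therefore G(59) = 7.

7


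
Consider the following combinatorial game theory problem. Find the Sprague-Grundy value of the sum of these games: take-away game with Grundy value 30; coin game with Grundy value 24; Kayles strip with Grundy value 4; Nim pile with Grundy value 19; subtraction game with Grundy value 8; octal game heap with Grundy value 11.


By the Sprague-Grundy theorem, the Grundy value of a sum of games is the XOR of individual Grundy values.
take-away game: Grundy value = 30. Running XOR: 0 XOR 30 = 30
coin game: Grundy value = 24. Running XOR: 30 XOR 24 = 6
Kayles strip: Grundy value = 4. Running XOR: 6 XOR 4 = 2
Nim pile: Grundy value = 19. Running XOR: 2 XOR 19 = 17
subtraction game: Grundy value = 8. Running XOR: 17 XOR 8 = 25
octal game heap: Grundy value = 11. Running XOR: 25 XOR 11 = 18
The combined Grundy value is 18.

18


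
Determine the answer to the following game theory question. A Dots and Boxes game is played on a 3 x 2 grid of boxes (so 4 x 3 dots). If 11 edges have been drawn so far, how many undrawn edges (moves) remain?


Grid: 3 x 2 boxes, i.e. 4 rows and 3 columns of dots.
Horizontal edges: (rows + 1) * cols = 4 * 2 = 8
Vertical edges: rows * (cols + 1) = 3 * 3 = 9
Total edges: 8 + 9 = 17
Edges drawn: 11
Remaining: 17 - 11 = 6

6


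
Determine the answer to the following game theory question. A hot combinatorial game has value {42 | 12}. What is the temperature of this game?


The game is {42 | 12}, a switch {a | b} with numbers a > b.
Cooling {a | b} by t gives {a - t | b + t}, which stops being hot when a - t = b + t, i.e. at t = (a - b)/2. So the temperature of a switch is (a - b)/2.
Temperature = (Left option - Right option) / 2
= (42 - (12)) / 2
= 30 / 2
= 15

15


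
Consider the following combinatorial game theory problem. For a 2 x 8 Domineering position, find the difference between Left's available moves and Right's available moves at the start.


Board is 2 x 8 (rows x cols).
Left (vertical) placements: (rows-1) * cols = 1 * 8 = 8
Right (horizontal) placements: rows * (cols-1) = 2 * 7 = 14
Advantage = Left - Right = 8 - 14 = -6

-6


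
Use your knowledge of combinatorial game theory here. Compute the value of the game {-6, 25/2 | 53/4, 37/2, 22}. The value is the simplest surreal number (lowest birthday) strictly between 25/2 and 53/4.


Left options: {-6, 25/2}, max = 25/2
Right options: {53/4, 37/2, 22}, min = 53/4
All options are numbers and max(Left) < min(Right), so by the simplicity theorem the value is the simplest (earliest-born) number strictly between 25/2 and 53/4.
The only integer strictly between 25/2 and 53/4 is 13.
No non-integer in the interval can be simpler: if x is a non-integer in the interval, then floor(x) or ceil(x) also lies in the interval (the interval contains an integer), and both are proper prefixes of x's sign expansion, i.e. born earlier. So the game value is 13.
Game value = 13

13


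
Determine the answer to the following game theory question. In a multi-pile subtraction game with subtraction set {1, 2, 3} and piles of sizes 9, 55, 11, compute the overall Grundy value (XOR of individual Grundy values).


Subtraction set: {1, 2, 3}
For this subtraction set, G(n) = n mod 4 (period = max + 1 = 4).
Pile 1 (size 9): G(9) = 9 mod 4 = 1
Pile 2 (size 55): G(55) = 55 mod 4 = 3
Pile 3 (size 11): G(11) = 11 mod 4 = 3
Total Grundy value = XOR of all: 1 XOR 3 XOR 3 = 1

1


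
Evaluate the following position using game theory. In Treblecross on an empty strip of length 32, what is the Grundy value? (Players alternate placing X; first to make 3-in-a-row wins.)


Treblecross: place X on empty cells; 3-in-a-row wins.
Playing within two cells of an existing X lets the opponent win at once, so sensible play treats the cells i-2..i+2 around each X as dead. The player left with no safe cell loses, so this is a normal-play take-away game on strips of safe cells.
Placing X at cell i (0-indexed) of a strip of k safe cells leaves independent strips of sizes max(0, i-2) and max(0, k-i-3). Hence G(k) = mex{ G(max(0,i-2)) XOR G(max(0,k-i-3)) : 0 <= i < k }, with G(0) = 0.
G(1): splits (0,0):0^0=0 -> mex({0}) = 1
G(2): splits (0,0):0^0=0 -> mex({0}) = 1
G(3): splits (0,0):0^0=0 -> mex({0}) = 1
G(4): splits (0,1):0^1=1 (0,0):0^0=0 -> mex({0, 1}) = 2
G(5): splits (0,2):0^1=1 (0,1):0^1=1 (0,0):0^0=0 -> mex({0, 1}) = 2
G(6) = mex({1}) = 0
G(7) = mex({0, 1, 2}) = 3
G(8) = mex({0, 1, 2}) = 3
G(9) = mex({0, 2}) = 1
G(10) = mex({0, 2, 3}) = 1
G(11) = mex({0, 3}) = 1
G(12) = mex({1, 3}) = 0
G(13) = mex({0, 1, 2, 3}) = 4
G(14) = mex({0, 1, 2}) = 3
G(15) = mex({0, 1, 2}) = 3
G(16) = mex({0, 1, 2, 4}) = 3
G(17) = mex({0, 1, 3, 4}) = 2
G(18) = mex({0, 1, 3, 4}) = 2
G(19) = mex({0, 1, 3, 5}) = 2
G(20) = mex({0, 1, 2, 3, 5}) = 4
G(21) = mex({0, 1, 2, 3, 5}) = 4
G(22) = mex({1, 2, 6}) = 0
G(23) = mex({0, 1, 2, 3, 4, 6}) = 5
G(24) = mex({0, 1, 2, 3, 4}) = 5
G(25) = mex({0, 1, 3, 4, 7}) = 2
G(26) = mex({0, 1, 3, 4, 5, 7}) = 2
G(27) = mex({0, 1, 3, 5}) = 2
G(28) = mex({0, 1, 2, 5}) = 3
G(29) = mex({0, 1, 2, 4, 5, 6}) = 3
G(30) = mex({1, 2, 4, 6}) = 0
G(31) = mex({0, 1, 2, 3, 4, 6}) = 5
G(32) = mex({1, 2, 3, 4, 7}) = 0
Therefore G(32) = 0.

0


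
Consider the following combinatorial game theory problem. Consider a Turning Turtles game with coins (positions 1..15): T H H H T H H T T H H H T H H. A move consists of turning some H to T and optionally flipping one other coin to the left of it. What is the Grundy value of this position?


Coins: T H H H T H H T T H H H T H H
Key fact: a single head at position k behaves exactly like a Nim heap of size k (turning it to T and optionally flipping a coin at j < k corresponds to moving the heap from k to j, or to 0), and heads combine as a disjunctive sum (two heads at the same place would cancel, matching j XOR j = 0). So the Nim-value is the XOR of the 1-indexed positions of the heads.
Face-up positions (1-indexed): [2, 3, 4, 6, 7, 10, 11, 12, 14, 15]
XOR 0 with 2: 0 XOR 2 = 2
XOR 2 with 3: 2 XOR 3 = 1
XOR 1 with 4: 1 XOR 4 = 5
XOR 5 with 6: 5 XOR 6 = 3
XOR 3 with 7: 3 XOR 7 = 4
XOR 4 with 10: 4 XOR 10 = 14
XOR 14 with 11: 14 XOR 11 = 5
XOR 5 with 12: 5 XOR 12 = 9
XOR 9 with 14: 9 XOR 14 = 7
XOR 7 with 15: 7 XOR 15 = 8
Nim-value = 8

8


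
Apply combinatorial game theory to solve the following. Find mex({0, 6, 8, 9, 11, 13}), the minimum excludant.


Set = {0, 6, 8, 9, 11, 13}
0 is in the set.
1 is NOT in the set. This is the mex.
mex = 1

1


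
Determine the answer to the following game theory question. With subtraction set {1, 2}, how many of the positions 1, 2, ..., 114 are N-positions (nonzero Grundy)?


Subtraction set S = {1, 2}, so G(n) = n mod 3.
G(n) = 0 when n is a multiple of 3.
Multiples of 3 in [1, 114]: 38
N-positions (nonzero Grundy) = 114 - 38 = 76

76


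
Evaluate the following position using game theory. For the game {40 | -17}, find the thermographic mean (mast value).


Game = {40 | -17}, a switch {a | b} with numbers a > b.
Its thermograph has left wall a - t and right wall b + t, which meet at t = (a - b)/2, where both equal (a + b)/2. So the mast (mean value) is at (a + b)/2.
Mean = (40 + (-17))/2 = 23/2 = 23/2

23/2
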